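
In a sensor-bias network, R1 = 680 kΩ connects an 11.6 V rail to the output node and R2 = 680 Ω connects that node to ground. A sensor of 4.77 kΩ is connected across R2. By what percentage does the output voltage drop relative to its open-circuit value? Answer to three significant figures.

The divider's output (Thévenin) resistance is R1‖R2 = 679.3 Ω.
Fractional drop under load = R_th/(R_th + R_L) = 679.3 / (679.3 + 4770) = 0.1247.
So the output falls by 12.5 %.

12.5 %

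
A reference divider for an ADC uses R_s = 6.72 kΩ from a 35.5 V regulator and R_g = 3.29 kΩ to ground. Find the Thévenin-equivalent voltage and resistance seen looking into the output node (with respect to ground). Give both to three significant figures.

V_th is the open-circuit tap voltage: 35.5 × 3.29/(6.72 + 3.29) = 11.7 V.
With the supply zeroed, R_s and R_g appear in parallel from the tap: R_th = R_s‖R_g = (6.72 × 3.29)/10.01 = 2.21 kΩ.

V_th = 11.7 V, R_th = 2.21 kΩ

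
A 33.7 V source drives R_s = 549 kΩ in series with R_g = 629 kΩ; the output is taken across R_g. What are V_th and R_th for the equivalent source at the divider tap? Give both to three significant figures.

V_th is the open-circuit tap voltage: 33.7 × 629/(549 + 629) = 18.0 V.
With the supply zeroed, R_s and R_g appear in parallel from the tap: R_th = R_s‖R_g = (549 × 629)/1178 = 293 kΩ.

V_th = 18.0 V, R_th = 293 kΩ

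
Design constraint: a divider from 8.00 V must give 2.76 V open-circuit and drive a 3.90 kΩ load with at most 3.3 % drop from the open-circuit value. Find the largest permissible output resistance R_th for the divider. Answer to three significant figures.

R_th ≤ 133 Ω

Loading drop = R_th/(R_th + R_L) ≤ 0.0330, so R_th ≤ R_L · ε/(1−ε) = 3.90 kΩ × 0.0330/0.9670 = 133 Ω.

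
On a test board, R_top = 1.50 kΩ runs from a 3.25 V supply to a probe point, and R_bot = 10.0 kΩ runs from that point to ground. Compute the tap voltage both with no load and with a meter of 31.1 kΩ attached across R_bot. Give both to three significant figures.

Open-circuit: V = 3.25 × 10.0/(1.50 + 10.0) = 2.83 V.
With the load, R_bot becomes R_bot‖R_L = 7.567 kΩ, so V = 3.25 × 7.567/9.067 = 2.71 V.

Unloaded: 2.83 V; loaded: 2.71 V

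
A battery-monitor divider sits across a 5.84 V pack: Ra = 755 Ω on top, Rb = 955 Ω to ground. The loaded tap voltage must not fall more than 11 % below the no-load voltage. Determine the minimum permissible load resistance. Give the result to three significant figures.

Output resistance R_th = Ra‖Rb = (755 × 955)/1710 = 421.7 Ω.
The fractional drop is R_th/(R_th + R_L); requiring this ≤ 0.110 gives R_L ≥ R_th(1/0.110 − 1) = 421.7 × 8.091 = 3.41 kΩ.

R_L(min) ≈ 3.41 kΩ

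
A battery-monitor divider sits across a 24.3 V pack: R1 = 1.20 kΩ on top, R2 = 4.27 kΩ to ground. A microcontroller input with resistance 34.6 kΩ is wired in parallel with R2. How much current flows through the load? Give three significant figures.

I_L ≈ 0.534 mA

R2‖R_L = 3.801 kΩ; V_out = 24.3 × 3.801/5.001 = 18.47 V.
I_L = V_out / R_L = 18.47 / 34.6 kΩ = 0.534 mA.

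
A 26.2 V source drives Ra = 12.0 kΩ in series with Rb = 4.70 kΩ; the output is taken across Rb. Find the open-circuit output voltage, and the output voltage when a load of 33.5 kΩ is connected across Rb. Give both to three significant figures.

Unloaded: 7.37 V; loaded: 6.70 V

Open-circuit: V = 26.2 × 4.70/(12.0 + 4.70) = 7.37 V.
With the load, Rb becomes Rb‖R_L = 4.122 kΩ, so V = 26.2 × 4.122/16.12 = 6.70 V.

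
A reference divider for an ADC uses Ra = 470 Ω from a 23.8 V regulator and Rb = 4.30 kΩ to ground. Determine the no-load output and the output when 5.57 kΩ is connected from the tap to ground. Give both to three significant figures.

Open-circuit: V = 23.8 × 4300/(470 + 4300) = 21.5 V.
With the load, Rb becomes Rb‖R_L = 2427 Ω, so V = 23.8 × 2427/2897 = 19.9 V.

Unloaded: 21.5 V; loaded: 19.9 V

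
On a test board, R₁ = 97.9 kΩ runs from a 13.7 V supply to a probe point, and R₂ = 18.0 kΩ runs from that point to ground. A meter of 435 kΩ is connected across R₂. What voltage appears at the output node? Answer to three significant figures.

V_out ≈ 2.06 V

The load sits in parallel with R₂: R₂‖R_L = (18.0 × 435) / (18.0 + 435) = 17.28 kΩ.
V_out = 13.7 × 17.28 / (97.9 + 17.28) = 13.7 × 17.28/115.2 = 2.06 V.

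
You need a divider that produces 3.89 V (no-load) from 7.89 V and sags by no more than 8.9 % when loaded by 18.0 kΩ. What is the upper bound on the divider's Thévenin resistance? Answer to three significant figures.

Loading drop = R_th/(R_th + R_L) ≤ 0.0890, so R_th ≤ R_L · ε/(1−ε) = 18.0 kΩ × 0.0890/0.9110 = 1.76 kΩ.

R_th ≤ 1.76 kΩ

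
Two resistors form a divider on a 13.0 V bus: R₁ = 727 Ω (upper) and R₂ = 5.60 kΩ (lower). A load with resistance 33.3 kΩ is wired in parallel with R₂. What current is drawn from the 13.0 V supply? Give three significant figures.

R₂‖R_L = 4794 Ω, so the source sees R₁ + R₂‖R_L = 5521 Ω.
I = 13.0 V / 5521 Ω = 2.35 mA.

I ≈ 2.35 mA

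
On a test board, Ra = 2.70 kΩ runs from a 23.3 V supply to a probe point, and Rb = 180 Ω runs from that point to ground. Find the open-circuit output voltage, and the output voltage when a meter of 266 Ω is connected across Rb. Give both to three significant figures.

Open-circuit: V = 23.3 × 180/(2700 + 180) = 1.46 V.
With the load, Rb becomes Rb‖R_L = 107.4 Ω, so V = 23.3 × 107.4/2807 = 0.891 V.

Unloaded: 1.46 V; loaded: 0.891 V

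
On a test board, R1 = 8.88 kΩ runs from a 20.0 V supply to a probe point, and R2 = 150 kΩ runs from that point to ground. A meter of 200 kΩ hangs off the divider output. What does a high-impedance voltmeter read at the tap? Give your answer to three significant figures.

V_out ≈ 18.1 V

The load sits in parallel with R2: R2‖R_L = (150 × 200) / (150 + 200) = 85.71 kΩ.
V_out = 20.0 × 85.71 / (8.88 + 85.71) = 20.0 × 85.71/94.59 = 18.1 V.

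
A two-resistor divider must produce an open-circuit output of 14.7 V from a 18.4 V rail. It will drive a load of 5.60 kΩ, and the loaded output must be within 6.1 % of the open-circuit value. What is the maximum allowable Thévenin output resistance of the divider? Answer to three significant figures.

Loading drop = R_th/(R_th + R_L) ≤ 0.0610, so R_th ≤ R_L · ε/(1−ε) = 5.60 kΩ × 0.0610/0.9390 = 364 Ω.

R_th ≤ 364 Ω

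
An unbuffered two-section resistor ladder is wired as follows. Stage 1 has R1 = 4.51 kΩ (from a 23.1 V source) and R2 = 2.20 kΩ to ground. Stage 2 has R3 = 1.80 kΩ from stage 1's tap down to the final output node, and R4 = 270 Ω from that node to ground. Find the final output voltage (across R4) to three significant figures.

V_out ≈ 0.576 V

Stage 2 presents R3+R4 = 2070 Ω as a load on stage 1's tap.
Stage 1's lower leg becomes R2‖(R3+R4) = 1067 Ω, so V_mid = 23.1 × 1067/5577 = 4.418 V.
Stage 2 is itself unloaded: V_out = V_mid × R4/(R3+R4) = 4.418 × 270/2070 = 0.576 V.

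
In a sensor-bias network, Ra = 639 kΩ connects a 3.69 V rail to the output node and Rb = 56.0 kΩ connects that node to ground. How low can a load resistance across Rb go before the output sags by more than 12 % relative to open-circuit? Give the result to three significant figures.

R_L(min) ≈ 378 kΩ

Output resistance R_th = Ra‖Rb = (639 × 56.0)/695.0 = 51.49 kΩ.
The fractional drop is R_th/(R_th + R_L); requiring this ≤ 0.120 gives R_L ≥ R_th(1/0.120 − 1) = 51.49 × 7.333 = 378 kΩ.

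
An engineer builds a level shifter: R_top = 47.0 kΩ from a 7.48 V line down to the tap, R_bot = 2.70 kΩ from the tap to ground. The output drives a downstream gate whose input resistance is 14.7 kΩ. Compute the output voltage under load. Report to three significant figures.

V_out ≈ 0.346 V

The load sits in parallel with R_bot: R_bot‖R_L = (2.70 × 14.7) / (2.70 + 14.7) = 2.281 kΩ.
V_out = 7.48 × 2.281 / (47.0 + 2.281) = 7.48 × 2.281/49.28 = 0.346 V.
(Unloaded it would have been 0.406 V.)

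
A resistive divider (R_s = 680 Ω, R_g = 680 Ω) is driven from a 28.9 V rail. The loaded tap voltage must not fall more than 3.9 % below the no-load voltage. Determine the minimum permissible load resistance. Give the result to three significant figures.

R_L(min) ≈ 8.38 kΩ

Output resistance R_th = R_s‖R_g = (680 × 680)/1360 = 340.0 Ω.
The fractional drop is R_th/(R_th + R_L); requiring this ≤ 0.0390 gives R_L ≥ R_th(1/0.0390 − 1) = 340.0 × 24.64 = 8.38 kΩ.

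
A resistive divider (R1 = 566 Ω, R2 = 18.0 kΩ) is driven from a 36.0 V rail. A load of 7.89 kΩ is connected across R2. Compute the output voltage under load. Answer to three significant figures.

The load sits in parallel with R2: R2‖R_L = (18000 × 7890) / (18000 + 7890) = 5486 Ω.
V_out = 36.0 × 5486 / (566 + 5486) = 36.0 × 5486/6052 = 32.6 V.

V_out ≈ 32.6 V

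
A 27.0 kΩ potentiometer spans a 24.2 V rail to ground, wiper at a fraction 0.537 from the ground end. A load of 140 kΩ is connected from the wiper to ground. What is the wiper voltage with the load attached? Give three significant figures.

The wiper splits the pot into (1−α)R = 12.50 kΩ above and αR = 14.50 kΩ below.
Lower section ‖ load = 13.14 kΩ.
V_wiper = 24.2 × 13.14/(12.50 + 13.14) = 12.4 V.

V ≈ 12.4 V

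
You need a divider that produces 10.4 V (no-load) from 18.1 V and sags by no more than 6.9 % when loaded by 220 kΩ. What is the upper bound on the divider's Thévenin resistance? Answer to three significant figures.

Loading drop = R_th/(R_th + R_L) ≤ 0.0690, so R_th ≤ R_L · ε/(1−ε) = 220 kΩ × 0.0690/0.9310 = 16.3 kΩ.

R_th ≤ 16.3 kΩ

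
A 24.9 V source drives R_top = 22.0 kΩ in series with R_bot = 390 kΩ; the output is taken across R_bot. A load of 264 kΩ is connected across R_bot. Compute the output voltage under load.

V_out ≈ 21.8 V

The load sits in parallel with R_bot: R_bot‖R_L = (390 × 264) / (390 + 264) = 157.4 kΩ.
V_out = 24.9 × 157.4 / (22.0 + 157.4) = 24.9 × 157.4/179.4 = 21.8 V.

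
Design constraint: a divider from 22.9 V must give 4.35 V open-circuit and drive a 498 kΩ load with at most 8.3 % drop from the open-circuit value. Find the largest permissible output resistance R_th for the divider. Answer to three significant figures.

R_th ≤ 45.1 kΩ

Loading drop = R_th/(R_th + R_L) ≤ 0.0830, so R_th ≤ R_L · ε/(1−ε) = 498 kΩ × 0.0830/0.9170 = 45.1 kΩ.
(Any R1, R2 with R2/(R1+R2) = 0.190 and R1‖R2 ≤ 45.1 kΩ will meet the spec.)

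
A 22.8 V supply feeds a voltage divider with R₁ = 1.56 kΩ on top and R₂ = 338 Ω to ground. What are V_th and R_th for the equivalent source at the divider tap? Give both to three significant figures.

V_th is the open-circuit tap voltage: 22.8 × 338/(1560 + 338) = 4.06 V.
With the supply zeroed, R₁ and R₂ appear in parallel from the tap: R_th = R₁‖R₂ = (1560 × 338)/1898 = 278 Ω.

V_th = 4.06 V, R_th = 278 Ω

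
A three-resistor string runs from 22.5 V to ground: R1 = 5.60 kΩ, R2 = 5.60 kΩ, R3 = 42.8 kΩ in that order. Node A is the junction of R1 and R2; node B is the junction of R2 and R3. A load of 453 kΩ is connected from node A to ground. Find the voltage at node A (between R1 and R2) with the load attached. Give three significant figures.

Below node A the series string R2+R3 = 48.40 kΩ sits in parallel with the 453 kΩ load: 43.73 kΩ.
V_A = 22.5 × 43.73/(5.60 + 43.73) = 19.9 V.

V ≈ 19.9 V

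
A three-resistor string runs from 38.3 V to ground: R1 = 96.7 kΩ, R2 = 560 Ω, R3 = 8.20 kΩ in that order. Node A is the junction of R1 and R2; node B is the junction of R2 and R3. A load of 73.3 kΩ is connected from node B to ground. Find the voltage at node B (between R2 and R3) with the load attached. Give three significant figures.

At node B, R3 is in parallel with the load: R3‖R_L = 7375 Ω.
Below node A the resistance is R2 + (R3‖R_L) = 7935 Ω, so V_A = 38.3 × 7935/104600 = 2.904 V.
Then V_B = V_A × (R3‖R_L)/(R2 + R3‖R_L) = 2.904 × 7375/7935 = 2.70 V.

V ≈ 2.70 V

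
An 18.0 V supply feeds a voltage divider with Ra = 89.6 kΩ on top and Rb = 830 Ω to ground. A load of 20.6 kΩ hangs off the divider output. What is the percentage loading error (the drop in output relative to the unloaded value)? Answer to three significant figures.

The divider's output (Thévenin) resistance is Ra‖Rb = 822.4 Ω.
Fractional drop under load = R_th/(R_th + R_L) = 822.4 / (822.4 + 20600) = 0.03839.
So the output falls by 3.84 %.

3.84 %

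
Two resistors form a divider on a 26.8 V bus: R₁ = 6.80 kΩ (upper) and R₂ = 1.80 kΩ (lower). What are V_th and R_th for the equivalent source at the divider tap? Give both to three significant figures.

V_th is the open-circuit tap voltage: 26.8 × 1.80/(6.80 + 1.80) = 5.61 V.
With the supply zeroed, R₁ and R₂ appear in parallel from the tap: R_th = R₁‖R₂ = (6.80 × 1.80)/8.600 = 1.42 kΩ.

V_th = 5.61 V, R_th = 1.42 kΩ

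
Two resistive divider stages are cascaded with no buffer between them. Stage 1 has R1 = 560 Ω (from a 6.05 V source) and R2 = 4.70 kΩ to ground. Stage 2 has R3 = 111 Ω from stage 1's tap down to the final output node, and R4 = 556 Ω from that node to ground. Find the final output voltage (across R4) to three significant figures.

V_out ≈ 2.57 V

Stage 2 presents R3+R4 = 667.0 Ω as a load on stage 1's tap.
Stage 1's lower leg becomes R2‖(R3+R4) = 584.1 Ω, so V_mid = 6.05 × 584.1/1144 = 3.089 V.
Stage 2 is itself unloaded: V_out = V_mid × R4/(R3+R4) = 3.089 × 556/667.0 = 2.57 V.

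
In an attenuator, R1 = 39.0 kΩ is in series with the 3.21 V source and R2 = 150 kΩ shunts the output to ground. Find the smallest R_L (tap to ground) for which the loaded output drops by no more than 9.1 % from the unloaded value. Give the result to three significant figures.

Output resistance R_th = R1‖R2 = (39.0 × 150)/189.0 = 30.95 kΩ.
The fractional drop is R_th/(R_th + R_L); requiring this ≤ 0.0910 gives R_L ≥ R_th(1/0.0910 − 1) = 30.95 × 9.989 = 309 kΩ.

R_L(min) ≈ 309 kΩ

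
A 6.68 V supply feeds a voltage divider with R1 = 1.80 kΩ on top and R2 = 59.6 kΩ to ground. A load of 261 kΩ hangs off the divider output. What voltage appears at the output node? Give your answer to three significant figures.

V_out ≈ 6.44 V

The load sits in parallel with R2: R2‖R_L = (59.6 × 261) / (59.6 + 261) = 48.52 kΩ.
V_out = 6.68 × 48.52 / (1.80 + 48.52) = 6.68 × 48.52/50.32 = 6.44 V.
(Unloaded it would have been 6.48 V.)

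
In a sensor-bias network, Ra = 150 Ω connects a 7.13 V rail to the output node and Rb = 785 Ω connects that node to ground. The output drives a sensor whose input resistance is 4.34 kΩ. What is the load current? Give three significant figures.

I_L ≈ 1.34 mA

Rb‖R_L = 664.8 Ω; V_out = 7.13 × 664.8/814.8 = 5.817 V.
I_L = V_out / R_L = 5.817 / 4.34 kΩ = 1.34 mA.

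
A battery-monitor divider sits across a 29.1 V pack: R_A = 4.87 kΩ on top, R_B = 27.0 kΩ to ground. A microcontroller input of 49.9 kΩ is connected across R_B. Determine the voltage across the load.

V_out ≈ 22.8 V

The load sits in parallel with R_B: R_B‖R_L = (27.0 × 49.9) / (27.0 + 49.9) = 17.52 kΩ.
V_out = 29.1 × 17.52 / (4.87 + 17.52) = 29.1 × 17.52/22.39 = 22.8 V.
(Unloaded it would have been 24.7 V.)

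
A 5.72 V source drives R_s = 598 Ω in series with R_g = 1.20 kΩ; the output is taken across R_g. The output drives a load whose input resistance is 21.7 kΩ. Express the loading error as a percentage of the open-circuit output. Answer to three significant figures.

The divider's output (Thévenin) resistance is R_s‖R_g = 399.1 Ω.
Fractional drop under load = R_th/(R_th + R_L) = 399.1 / (399.1 + 21700) = 0.01806.
So the output falls by 1.81 %.

1.81 %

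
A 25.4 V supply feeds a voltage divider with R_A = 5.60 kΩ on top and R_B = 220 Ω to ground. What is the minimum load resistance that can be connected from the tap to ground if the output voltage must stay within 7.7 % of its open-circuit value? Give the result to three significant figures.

R_L(min) ≈ 2.54 kΩ

Output resistance R_th = R_A‖R_B = (5600 × 220)/5820 = 211.7 Ω.
The fractional drop is R_th/(R_th + R_L); requiring this ≤ 0.0770 gives R_L ≥ R_th(1/0.0770 − 1) = 211.7 × 11.99 = 2.54 kΩ.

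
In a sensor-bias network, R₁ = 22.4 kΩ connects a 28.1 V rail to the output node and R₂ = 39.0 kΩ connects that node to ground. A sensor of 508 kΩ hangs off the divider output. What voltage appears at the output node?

V_out ≈ 17.4 V

The load sits in parallel with R₂: R₂‖R_L = (39.0 × 508) / (39.0 + 508) = 36.22 kΩ.
V_out = 28.1 × 36.22 / (22.4 + 36.22) = 28.1 × 36.22/58.62 = 17.4 V.
(Unloaded it would have been 17.8 V.)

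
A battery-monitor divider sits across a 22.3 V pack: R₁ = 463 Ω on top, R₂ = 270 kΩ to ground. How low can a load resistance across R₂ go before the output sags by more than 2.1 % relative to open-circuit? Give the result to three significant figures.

R_L(min) ≈ 21.5 kΩ

Output resistance R_th = R₁‖R₂ = (463 × 270000)/270500 = 462.2 Ω.
The fractional drop is R_th/(R_th + R_L); requiring this ≤ 0.0210 gives R_L ≥ R_th(1/0.0210 − 1) = 462.2 × 46.62 = 21.5 kΩ.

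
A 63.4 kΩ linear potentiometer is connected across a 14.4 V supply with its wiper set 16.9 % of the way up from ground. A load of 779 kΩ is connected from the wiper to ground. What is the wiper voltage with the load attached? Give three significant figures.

V ≈ 2.41 V

The wiper splits the pot into (1−α)R = 52.69 kΩ above and αR = 10.71 kΩ below.
Lower section ‖ load = 10.57 kΩ.
V_wiper = 14.4 × 10.57/(52.69 + 10.57) = 2.41 V.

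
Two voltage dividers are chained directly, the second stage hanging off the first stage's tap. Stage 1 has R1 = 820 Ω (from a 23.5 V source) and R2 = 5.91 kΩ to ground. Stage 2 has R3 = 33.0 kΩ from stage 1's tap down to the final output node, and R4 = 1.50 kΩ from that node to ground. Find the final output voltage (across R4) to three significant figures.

V_out ≈ 0.879 V

Stage 2 presents R3+R4 = 34500 Ω as a load on stage 1's tap.
Stage 1's lower leg becomes R2‖(R3+R4) = 5046 Ω, so V_mid = 23.5 × 5046/5866 = 20.21 V.
Stage 2 is itself unloaded: V_out = V_mid × R4/(R3+R4) = 20.21 × 1500/34500 = 0.879 V.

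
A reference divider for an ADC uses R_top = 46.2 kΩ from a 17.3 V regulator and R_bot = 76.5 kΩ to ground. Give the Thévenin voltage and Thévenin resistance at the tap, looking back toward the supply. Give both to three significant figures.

V_th = 10.8 V, R_th = 28.8 kΩ

V_th is the open-circuit tap voltage: 17.3 × 76.5/(46.2 + 76.5) = 10.8 V.
With the supply zeroed, R_top and R_bot appear in parallel from the tap: R_th = R_top‖R_bot = (46.2 × 76.5)/122.7 = 28.8 kΩ.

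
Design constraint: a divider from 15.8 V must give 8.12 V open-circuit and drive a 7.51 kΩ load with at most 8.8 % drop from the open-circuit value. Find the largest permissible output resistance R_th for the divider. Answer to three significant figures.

R_th ≤ 725 Ω

Loading drop = R_th/(R_th + R_L) ≤ 0.0880, so R_th ≤ R_L · ε/(1−ε) = 7.51 kΩ × 0.0880/0.9120 = 725 Ω.
(Any R1, R2 with R2/(R1+R2) = 0.514 and R1‖R2 ≤ 725 Ω will meet the spec.)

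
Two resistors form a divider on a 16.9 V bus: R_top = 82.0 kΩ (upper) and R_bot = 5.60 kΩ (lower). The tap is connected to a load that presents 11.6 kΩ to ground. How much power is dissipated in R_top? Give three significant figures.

Total resistance from the source is R_top + (R_bot‖R_L) = 85.78 kΩ, so I = 16.9/85.78 kΩ = 0.1970 mA.
P = I²·R_top = (0.1970 mA)² × 82.0 kΩ = 3.18 mW.

P ≈ 3.18 mW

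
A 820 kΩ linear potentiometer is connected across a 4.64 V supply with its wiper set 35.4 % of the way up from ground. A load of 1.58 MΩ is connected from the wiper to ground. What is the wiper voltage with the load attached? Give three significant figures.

V ≈ 1.47 V

The wiper splits the pot into (1−α)R = 529.7 kΩ above and αR = 290.3 kΩ below.
Lower section ‖ load = 245.2 kΩ.
V_wiper = 4.64 × 245.2/(529.7 + 245.2) = 1.47 V.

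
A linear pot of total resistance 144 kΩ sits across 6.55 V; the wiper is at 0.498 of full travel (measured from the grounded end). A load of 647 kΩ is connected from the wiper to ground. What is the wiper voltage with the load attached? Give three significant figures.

The wiper splits the pot into (1−α)R = 72.29 kΩ above and αR = 71.71 kΩ below.
Lower section ‖ load = 64.56 kΩ.
V_wiper = 6.55 × 64.56/(72.29 + 64.56) = 3.09 V.

V ≈ 3.09 V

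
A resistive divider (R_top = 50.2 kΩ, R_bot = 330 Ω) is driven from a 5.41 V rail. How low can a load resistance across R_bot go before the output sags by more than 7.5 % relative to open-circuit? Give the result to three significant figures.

Output resistance R_th = R_top‖R_bot = (50200 × 330)/50530 = 327.8 Ω.
The fractional drop is R_th/(R_th + R_L); requiring this ≤ 0.0750 gives R_L ≥ R_th(1/0.0750 − 1) = 327.8 × 12.33 = 4.04 kΩ.

R_L(min) ≈ 4.04 kΩ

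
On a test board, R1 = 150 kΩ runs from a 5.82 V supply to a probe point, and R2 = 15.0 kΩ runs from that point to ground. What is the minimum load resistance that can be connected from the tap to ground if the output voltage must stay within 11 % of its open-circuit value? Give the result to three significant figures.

Output resistance R_th = R1‖R2 = (150 × 15.0)/165.0 = 13.64 kΩ.
The fractional drop is R_th/(R_th + R_L); requiring this ≤ 0.110 gives R_L ≥ R_th(1/0.110 − 1) = 13.64 × 8.091 = 110 kΩ.

R_L(min) ≈ 110 kΩ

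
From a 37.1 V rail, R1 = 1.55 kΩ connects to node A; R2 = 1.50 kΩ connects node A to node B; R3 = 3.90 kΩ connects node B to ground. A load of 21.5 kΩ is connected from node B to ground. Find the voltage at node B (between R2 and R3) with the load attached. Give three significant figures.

V ≈ 19.3 V

At node B, R3 is in parallel with the load: R3‖R_L = 3.301 kΩ.
Below node A the resistance is R2 + (R3‖R_L) = 4.801 kΩ, so V_A = 37.1 × 4.801/6.351 = 28.05 V.
Then V_B = V_A × (R3‖R_L)/(R2 + R3‖R_L) = 28.05 × 3.301/4.801 = 19.3 V.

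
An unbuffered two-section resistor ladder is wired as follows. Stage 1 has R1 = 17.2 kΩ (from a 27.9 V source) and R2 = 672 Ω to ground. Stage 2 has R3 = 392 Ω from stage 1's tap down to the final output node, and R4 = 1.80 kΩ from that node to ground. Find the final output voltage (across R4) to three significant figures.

V_out ≈ 0.665 V

Stage 2 presents R3+R4 = 2192 Ω as a load on stage 1's tap.
Stage 1's lower leg becomes R2‖(R3+R4) = 514.3 Ω, so V_mid = 27.9 × 514.3/17710 = 0.8101 V.
Stage 2 is itself unloaded: V_out = V_mid × R4/(R3+R4) = 0.8101 × 1800/2192 = 0.665 V.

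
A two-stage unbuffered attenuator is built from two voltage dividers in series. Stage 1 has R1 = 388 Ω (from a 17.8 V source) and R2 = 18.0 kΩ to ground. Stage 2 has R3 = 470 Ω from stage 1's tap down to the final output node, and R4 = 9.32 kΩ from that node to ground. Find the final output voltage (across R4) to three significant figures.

Stage 2 presents R3+R4 = 9790 Ω as a load on stage 1's tap.
Stage 1's lower leg becomes R2‖(R3+R4) = 6341 Ω, so V_mid = 17.8 × 6341/6729 = 16.77 V.
Stage 2 is itself unloaded: V_out = V_mid × R4/(R3+R4) = 16.77 × 9320/9790 = 16.0 V.

V_out ≈ 16.0 V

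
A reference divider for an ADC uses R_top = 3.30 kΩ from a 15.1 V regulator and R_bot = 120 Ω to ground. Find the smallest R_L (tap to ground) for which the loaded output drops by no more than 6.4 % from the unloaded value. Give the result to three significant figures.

Output resistance R_th = R_top‖R_bot = (3300 × 120)/3420 = 115.8 Ω.
The fractional drop is R_th/(R_th + R_L); requiring this ≤ 0.0640 gives R_L ≥ R_th(1/0.0640 − 1) = 115.8 × 14.62 = 1.69 kΩ.

R_L(min) ≈ 1.69 kΩ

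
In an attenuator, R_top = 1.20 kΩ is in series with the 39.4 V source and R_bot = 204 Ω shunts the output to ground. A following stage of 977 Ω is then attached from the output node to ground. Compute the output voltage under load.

V_out ≈ 4.86 V

The load sits in parallel with R_bot: R_bot‖R_L = (204 × 977) / (204 + 977) = 168.8 Ω.
V_out = 39.4 × 168.8 / (1200 + 168.8) = 39.4 × 168.8/1369 = 4.86 V.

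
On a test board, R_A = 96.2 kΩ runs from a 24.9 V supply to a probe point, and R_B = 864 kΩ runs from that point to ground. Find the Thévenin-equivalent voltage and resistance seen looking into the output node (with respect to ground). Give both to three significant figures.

V_th is the open-circuit tap voltage: 24.9 × 864/(96.2 + 864) = 22.4 V.
With the supply zeroed, R_A and R_B appear in parallel from the tap: R_th = R_A‖R_B = (96.2 × 864)/960.2 = 86.6 kΩ.

V_th = 22.4 V, R_th = 86.6 kΩ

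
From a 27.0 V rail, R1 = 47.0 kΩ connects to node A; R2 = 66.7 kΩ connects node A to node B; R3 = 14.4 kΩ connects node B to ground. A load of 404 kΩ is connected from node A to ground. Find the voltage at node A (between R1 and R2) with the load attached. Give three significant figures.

Below node A the series string R2+R3 = 81.10 kΩ sits in parallel with the 404 kΩ load: 67.54 kΩ.
V_A = 27.0 × 67.54/(47.0 + 67.54) = 15.9 V.

V ≈ 15.9 V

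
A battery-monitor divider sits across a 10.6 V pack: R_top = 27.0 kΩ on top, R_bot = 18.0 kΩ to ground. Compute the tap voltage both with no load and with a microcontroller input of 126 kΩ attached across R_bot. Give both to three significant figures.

Unloaded: 4.24 V; loaded: 3.91 V

Open-circuit: V = 10.6 × 18.0/(27.0 + 18.0) = 4.24 V.
With the load, R_bot becomes R_bot‖R_L = 15.75 kΩ, so V = 10.6 × 15.75/42.75 = 3.91 V.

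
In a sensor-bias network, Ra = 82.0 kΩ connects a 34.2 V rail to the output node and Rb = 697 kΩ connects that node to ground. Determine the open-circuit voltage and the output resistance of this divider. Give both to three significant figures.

V_th is the open-circuit tap voltage: 34.2 × 697/(82.0 + 697) = 30.6 V.
With the supply zeroed, Ra and Rb appear in parallel from the tap: R_th = Ra‖Rb = (82.0 × 697)/779.0 = 73.4 kΩ.

V_th = 30.6 V, R_th = 73.4 kΩ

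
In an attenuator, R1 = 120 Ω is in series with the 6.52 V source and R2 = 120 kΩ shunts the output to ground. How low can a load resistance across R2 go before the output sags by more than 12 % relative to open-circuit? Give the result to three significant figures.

Output resistance R_th = R1‖R2 = (120 × 120000)/120100 = 119.9 Ω.
The fractional drop is R_th/(R_th + R_L); requiring this ≤ 0.120 gives R_L ≥ R_th(1/0.120 − 1) = 119.9 × 7.333 = 879 Ω.

R_L(min) ≈ 879 Ω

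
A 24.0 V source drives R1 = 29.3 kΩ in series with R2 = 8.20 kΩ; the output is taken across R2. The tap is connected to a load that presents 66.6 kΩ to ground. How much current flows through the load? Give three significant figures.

R2‖R_L = 7.301 kΩ; V_out = 24.0 × 7.301/36.60 = 4.787 V.
I_L = V_out / R_L = 4.787 / 66.6 kΩ = 0.0719 mA.

I_L ≈ 0.0719 mA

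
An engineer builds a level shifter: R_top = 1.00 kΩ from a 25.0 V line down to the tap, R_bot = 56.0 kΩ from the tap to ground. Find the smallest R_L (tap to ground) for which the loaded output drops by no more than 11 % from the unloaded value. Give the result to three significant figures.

Output resistance R_th = R_top‖R_bot = (1000 × 56000)/57000 = 982.5 Ω.
The fractional drop is R_th/(R_th + R_L); requiring this ≤ 0.110 gives R_L ≥ R_th(1/0.110 − 1) = 982.5 × 8.091 = 7.95 kΩ.

R_L(min) ≈ 7.95 kΩ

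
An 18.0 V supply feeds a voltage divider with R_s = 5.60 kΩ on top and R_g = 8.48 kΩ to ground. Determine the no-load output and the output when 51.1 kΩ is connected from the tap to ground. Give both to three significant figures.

Open-circuit: V = 18.0 × 8.48/(5.60 + 8.48) = 10.8 V.
With the load, R_g becomes R_g‖R_L = 7.273 kΩ, so V = 18.0 × 7.273/12.87 = 10.2 V.

Unloaded: 10.8 V; loaded: 10.2 V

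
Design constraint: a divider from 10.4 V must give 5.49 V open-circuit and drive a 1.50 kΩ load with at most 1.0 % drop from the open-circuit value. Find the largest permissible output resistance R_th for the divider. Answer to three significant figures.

R_th ≤ 15.2 Ω

Loading drop = R_th/(R_th + R_L) ≤ 0.0100, so R_th ≤ R_L · ε/(1−ε) = 1.50 kΩ × 0.0100/0.9900 = 15.2 Ω.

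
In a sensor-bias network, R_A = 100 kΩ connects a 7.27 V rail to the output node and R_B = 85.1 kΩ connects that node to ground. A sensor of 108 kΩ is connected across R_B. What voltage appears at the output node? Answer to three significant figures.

V_out ≈ 2.34 V

The load sits in parallel with R_B: R_B‖R_L = (85.1 × 108) / (85.1 + 108) = 47.60 kΩ.
V_out = 7.27 × 47.60 / (100 + 47.60) = 7.27 × 47.60/147.6 = 2.34 V.
(Unloaded it would have been 3.34 V.)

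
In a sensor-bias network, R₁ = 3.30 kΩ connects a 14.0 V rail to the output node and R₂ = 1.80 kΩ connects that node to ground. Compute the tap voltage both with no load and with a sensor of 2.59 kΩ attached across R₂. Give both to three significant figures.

Unloaded: 4.94 V; loaded: 3.41 V

Open-circuit: V = 14.0 × 1.80/(3.30 + 1.80) = 4.94 V.
With the load, R₂ becomes R₂‖R_L = 1.062 kΩ, so V = 14.0 × 1.062/4.362 = 3.41 V.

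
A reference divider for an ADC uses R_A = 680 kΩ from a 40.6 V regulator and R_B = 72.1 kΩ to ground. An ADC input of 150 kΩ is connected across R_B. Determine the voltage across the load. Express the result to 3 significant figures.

The load sits in parallel with R_B: R_B‖R_L = (72.1 × 150) / (72.1 + 150) = 48.69 kΩ.
V_out = 40.6 × 48.69 / (680 + 48.69) = 40.6 × 48.69/728.7 = 2.71 V.
(Unloaded it would have been 3.89 V.)

V_out ≈ 2.71 V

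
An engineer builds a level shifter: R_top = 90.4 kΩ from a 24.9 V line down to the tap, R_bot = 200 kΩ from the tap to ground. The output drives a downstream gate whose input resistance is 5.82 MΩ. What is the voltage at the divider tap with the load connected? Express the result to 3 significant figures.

V_out ≈ 17.0 V

The load sits in parallel with R_bot: R_bot‖R_L = (200 × 5820) / (200 + 5820) = 193.4 kΩ.
V_out = 24.9 × 193.4 / (90.4 + 193.4) = 24.9 × 193.4/283.8 = 17.0 V.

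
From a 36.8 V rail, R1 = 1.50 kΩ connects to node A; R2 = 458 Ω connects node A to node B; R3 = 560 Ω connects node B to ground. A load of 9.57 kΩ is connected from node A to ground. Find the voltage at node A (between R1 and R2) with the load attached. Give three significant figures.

V ≈ 14.0 V

Below node A the series string R2+R3 = 1018 Ω sits in parallel with the 9570 Ω load: 920.1 Ω.
V_A = 36.8 × 920.1/(1500 + 920.1) = 14.0 V.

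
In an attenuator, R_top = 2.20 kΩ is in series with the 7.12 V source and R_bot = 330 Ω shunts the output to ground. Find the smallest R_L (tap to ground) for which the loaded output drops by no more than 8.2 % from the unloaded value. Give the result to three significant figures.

R_L(min) ≈ 3.21 kΩ

Output resistance R_th = R_top‖R_bot = (2200 × 330)/2530 = 287.0 Ω.
The fractional drop is R_th/(R_th + R_L); requiring this ≤ 0.0820 gives R_L ≥ R_th(1/0.0820 − 1) = 287.0 × 11.20 = 3.21 kΩ.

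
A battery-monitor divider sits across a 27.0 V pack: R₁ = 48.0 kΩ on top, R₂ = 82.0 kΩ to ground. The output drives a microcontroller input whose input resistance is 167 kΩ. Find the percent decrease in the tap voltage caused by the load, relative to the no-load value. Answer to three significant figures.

15.3 %

The divider's output (Thévenin) resistance is R₁‖R₂ = 30.28 kΩ.
Fractional drop under load = R_th/(R_th + R_L) = 30.28 / (30.28 + 167) = 0.1535.
So the output falls by 15.3 %.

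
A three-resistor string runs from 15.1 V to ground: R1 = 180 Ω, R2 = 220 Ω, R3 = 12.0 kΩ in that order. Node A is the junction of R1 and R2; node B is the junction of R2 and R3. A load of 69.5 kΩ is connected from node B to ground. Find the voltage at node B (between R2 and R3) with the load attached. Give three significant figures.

At node B, R3 is in parallel with the load: R3‖R_L = 10230 Ω.
Below node A the resistance is R2 + (R3‖R_L) = 10450 Ω, so V_A = 15.1 × 10450/10630 = 14.84 V.
Then V_B = V_A × (R3‖R_L)/(R2 + R3‖R_L) = 14.84 × 10230/10450 = 14.5 V.

V ≈ 14.5 V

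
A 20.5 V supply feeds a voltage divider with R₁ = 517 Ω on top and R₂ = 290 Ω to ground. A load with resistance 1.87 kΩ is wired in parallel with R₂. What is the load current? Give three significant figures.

R₂‖R_L = 251.1 Ω; V_out = 20.5 × 251.1/768.1 = 6.701 V.
I_L = V_out / R_L = 6.701 / 1.87 kΩ = 3.58 mA.

I_L ≈ 3.58 mA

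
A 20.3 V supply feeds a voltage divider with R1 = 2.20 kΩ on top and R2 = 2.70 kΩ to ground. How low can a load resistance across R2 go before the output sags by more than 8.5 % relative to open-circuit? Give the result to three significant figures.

R_L(min) ≈ 13.0 kΩ

Output resistance R_th = R1‖R2 = (2.20 × 2.70)/4.900 = 1.212 kΩ.
The fractional drop is R_th/(R_th + R_L); requiring this ≤ 0.0850 gives R_L ≥ R_th(1/0.0850 − 1) = 1.212 × 10.76 = 13.0 kΩ.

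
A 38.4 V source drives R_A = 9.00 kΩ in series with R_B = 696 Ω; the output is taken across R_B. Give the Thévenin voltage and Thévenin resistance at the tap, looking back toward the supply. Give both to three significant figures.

V_th = 2.76 V, R_th = 646 Ω

V_th is the open-circuit tap voltage: 38.4 × 696/(9000 + 696) = 2.76 V.
With the supply zeroed, R_A and R_B appear in parallel from the tap: R_th = R_A‖R_B = (9000 × 696)/9696 = 646 Ω.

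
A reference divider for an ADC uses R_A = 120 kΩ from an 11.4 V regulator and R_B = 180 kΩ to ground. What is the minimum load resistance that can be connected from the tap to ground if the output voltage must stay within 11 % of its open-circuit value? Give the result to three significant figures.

R_L(min) ≈ 583 kΩ

Output resistance R_th = R_A‖R_B = (120 × 180)/300.0 = 72.00 kΩ.
The fractional drop is R_th/(R_th + R_L); requiring this ≤ 0.110 gives R_L ≥ R_th(1/0.110 − 1) = 72.00 × 8.091 = 583 kΩ.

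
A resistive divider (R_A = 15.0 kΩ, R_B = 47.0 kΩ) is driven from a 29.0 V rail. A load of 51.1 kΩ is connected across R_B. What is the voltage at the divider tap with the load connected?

V_out ≈ 18.0 V

The load sits in parallel with R_B: R_B‖R_L = (47.0 × 51.1) / (47.0 + 51.1) = 24.48 kΩ.
V_out = 29.0 × 24.48 / (15.0 + 24.48) = 29.0 × 24.48/39.48 = 18.0 V.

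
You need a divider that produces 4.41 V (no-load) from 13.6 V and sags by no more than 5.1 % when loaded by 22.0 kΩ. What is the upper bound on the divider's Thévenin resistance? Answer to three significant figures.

R_th ≤ 1.18 kΩ

Loading drop = R_th/(R_th + R_L) ≤ 0.0510, so R_th ≤ R_L · ε/(1−ε) = 22.0 kΩ × 0.0510/0.9490 = 1.18 kΩ.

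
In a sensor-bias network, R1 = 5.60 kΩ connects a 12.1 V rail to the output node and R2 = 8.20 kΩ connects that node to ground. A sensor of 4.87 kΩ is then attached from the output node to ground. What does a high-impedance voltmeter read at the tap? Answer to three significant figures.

The load sits in parallel with R2: R2‖R_L = (8.20 × 4.87) / (8.20 + 4.87) = 3.055 kΩ.
V_out = 12.1 × 3.055 / (5.60 + 3.055) = 12.1 × 3.055/8.655 = 4.27 V.

V_out ≈ 4.27 V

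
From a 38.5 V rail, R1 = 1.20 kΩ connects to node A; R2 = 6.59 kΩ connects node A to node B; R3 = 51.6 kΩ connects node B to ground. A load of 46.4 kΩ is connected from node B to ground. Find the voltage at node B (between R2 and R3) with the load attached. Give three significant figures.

V ≈ 29.2 V

At node B, R3 is in parallel with the load: R3‖R_L = 24.43 kΩ.
Below node A the resistance is R2 + (R3‖R_L) = 31.02 kΩ, so V_A = 38.5 × 31.02/32.22 = 37.07 V.
Then V_B = V_A × (R3‖R_L)/(R2 + R3‖R_L) = 37.07 × 24.43/31.02 = 29.2 V.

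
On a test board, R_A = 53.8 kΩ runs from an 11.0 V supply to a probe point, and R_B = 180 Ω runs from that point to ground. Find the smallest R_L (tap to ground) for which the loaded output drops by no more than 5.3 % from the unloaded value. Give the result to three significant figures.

Output resistance R_th = R_A‖R_B = (53800 × 180)/53980 = 179.4 Ω.
The fractional drop is R_th/(R_th + R_L); requiring this ≤ 0.0530 gives R_L ≥ R_th(1/0.0530 − 1) = 179.4 × 17.87 = 3.21 kΩ.

R_L(min) ≈ 3.21 kΩ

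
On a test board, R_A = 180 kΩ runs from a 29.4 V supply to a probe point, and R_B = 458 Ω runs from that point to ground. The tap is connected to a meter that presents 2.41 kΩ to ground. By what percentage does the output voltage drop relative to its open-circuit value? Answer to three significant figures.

15.9 %

The divider's output (Thévenin) resistance is R_A‖R_B = 456.8 Ω.
Fractional drop under load = R_th/(R_th + R_L) = 456.8 / (456.8 + 2410) = 0.1594.
So the output falls by 15.9 %.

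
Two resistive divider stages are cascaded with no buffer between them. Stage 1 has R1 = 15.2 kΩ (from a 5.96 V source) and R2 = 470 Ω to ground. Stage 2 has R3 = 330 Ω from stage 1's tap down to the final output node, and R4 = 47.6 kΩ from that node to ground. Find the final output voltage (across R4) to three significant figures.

Stage 2 presents R3+R4 = 47930 Ω as a load on stage 1's tap.
Stage 1's lower leg becomes R2‖(R3+R4) = 465.4 Ω, so V_mid = 5.96 × 465.4/15670 = 0.1771 V.
Stage 2 is itself unloaded: V_out = V_mid × R4/(R3+R4) = 0.1771 × 47600/47930 = 0.176 V.

V_out ≈ 0.176 V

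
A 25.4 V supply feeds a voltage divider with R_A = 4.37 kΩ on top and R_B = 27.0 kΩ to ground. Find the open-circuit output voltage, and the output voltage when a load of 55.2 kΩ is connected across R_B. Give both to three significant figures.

Unloaded: 21.9 V; loaded: 20.5 V

Open-circuit: V = 25.4 × 27.0/(4.37 + 27.0) = 21.9 V.
With the load, R_B becomes R_B‖R_L = 18.13 kΩ, so V = 25.4 × 18.13/22.50 = 20.5 V.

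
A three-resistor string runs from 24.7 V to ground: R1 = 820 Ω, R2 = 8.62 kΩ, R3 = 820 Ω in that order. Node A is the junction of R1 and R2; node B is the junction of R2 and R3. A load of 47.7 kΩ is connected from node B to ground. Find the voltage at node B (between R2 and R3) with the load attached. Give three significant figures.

V ≈ 1.94 V

At node B, R3 is in parallel with the load: R3‖R_L = 806.1 Ω.
Below node A the resistance is R2 + (R3‖R_L) = 9426 Ω, so V_A = 24.7 × 9426/10250 = 22.72 V.
Then V_B = V_A × (R3‖R_L)/(R2 + R3‖R_L) = 22.72 × 806.1/9426 = 1.94 V.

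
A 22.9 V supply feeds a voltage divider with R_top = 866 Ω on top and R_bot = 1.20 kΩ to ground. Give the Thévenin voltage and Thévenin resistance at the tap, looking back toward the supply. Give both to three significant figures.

V_th is the open-circuit tap voltage: 22.9 × 1200/(866 + 1200) = 13.3 V.
With the supply zeroed, R_top and R_bot appear in parallel from the tap: R_th = R_top‖R_bot = (866 × 1200)/2066 = 503 Ω.

V_th = 13.3 V, R_th = 503 Ω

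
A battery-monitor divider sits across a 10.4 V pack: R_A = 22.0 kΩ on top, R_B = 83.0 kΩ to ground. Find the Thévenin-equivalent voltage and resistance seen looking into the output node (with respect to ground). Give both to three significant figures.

V_th = 8.22 V, R_th = 17.4 kΩ

V_th is the open-circuit tap voltage: 10.4 × 83.0/(22.0 + 83.0) = 8.22 V.
With the supply zeroed, R_A and R_B appear in parallel from the tap: R_th = R_A‖R_B = (22.0 × 83.0)/105.0 = 17.4 kΩ.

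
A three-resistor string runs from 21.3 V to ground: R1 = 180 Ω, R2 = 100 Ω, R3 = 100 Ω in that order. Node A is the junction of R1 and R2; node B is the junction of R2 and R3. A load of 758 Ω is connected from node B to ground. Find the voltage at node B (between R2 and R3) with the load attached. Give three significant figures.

V ≈ 5.11 V

At node B, R3 is in parallel with the load: R3‖R_L = 88.34 Ω.
Below node A the resistance is R2 + (R3‖R_L) = 188.3 Ω, so V_A = 21.3 × 188.3/368.3 = 10.89 V.
Then V_B = V_A × (R3‖R_L)/(R2 + R3‖R_L) = 10.89 × 88.34/188.3 = 5.11 V.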